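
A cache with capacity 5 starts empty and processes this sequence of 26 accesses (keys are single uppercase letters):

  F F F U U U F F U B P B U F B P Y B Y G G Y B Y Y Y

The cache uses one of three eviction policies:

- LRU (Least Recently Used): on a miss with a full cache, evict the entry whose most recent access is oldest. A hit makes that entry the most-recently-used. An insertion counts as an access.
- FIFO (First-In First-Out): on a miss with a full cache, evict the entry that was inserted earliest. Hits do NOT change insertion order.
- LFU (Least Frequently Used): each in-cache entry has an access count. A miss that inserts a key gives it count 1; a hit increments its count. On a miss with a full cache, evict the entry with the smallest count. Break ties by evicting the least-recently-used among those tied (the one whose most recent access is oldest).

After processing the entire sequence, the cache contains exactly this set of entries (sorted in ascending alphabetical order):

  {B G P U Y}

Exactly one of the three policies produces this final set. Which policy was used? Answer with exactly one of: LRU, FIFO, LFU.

Answer: FIFO

Derivation:
Simulating under each policy and comparing final sets:
  LRU: final set = {B F G P Y} -> differs
  FIFO: final set = {B G P U Y} -> MATCHES target
  LFU: final set = {B F G U Y} -> differs
Only FIFO produces the target set.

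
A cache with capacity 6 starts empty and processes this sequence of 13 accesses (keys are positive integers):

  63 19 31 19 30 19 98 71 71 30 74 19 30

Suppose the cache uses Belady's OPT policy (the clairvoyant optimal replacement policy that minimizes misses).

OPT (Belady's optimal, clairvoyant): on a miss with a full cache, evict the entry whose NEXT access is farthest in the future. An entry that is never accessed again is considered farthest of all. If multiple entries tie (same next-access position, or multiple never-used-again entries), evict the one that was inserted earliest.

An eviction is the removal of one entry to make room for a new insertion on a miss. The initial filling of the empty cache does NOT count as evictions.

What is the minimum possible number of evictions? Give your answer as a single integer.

Answer: 1

Derivation:
OPT (Belady) simulation (capacity=6):
  1. access 63: MISS. Cache: [63]
  2. access 19: MISS. Cache: [63 19]
  3. access 31: MISS. Cache: [63 19 31]
  4. access 19: HIT. Next use of 19: step 6. Cache: [63 19 31]
  5. access 30: MISS. Cache: [63 19 31 30]
  6. access 19: HIT. Next use of 19: step 12. Cache: [63 19 31 30]
  7. access 98: MISS. Cache: [63 19 31 30 98]
  8. access 71: MISS. Cache: [63 19 31 30 98 71]
  9. access 71: HIT. Next use of 71: never. Cache: [63 19 31 30 98 71]
  10. access 30: HIT. Next use of 30: step 13. Cache: [63 19 31 30 98 71]
  11. access 74: MISS, evict 63 (next use: never). Cache: [19 31 30 98 71 74]
  12. access 19: HIT. Next use of 19: never. Cache: [19 31 30 98 71 74]
  13. access 30: HIT. Next use of 30: never. Cache: [19 31 30 98 71 74]
Total: 6 hits, 7 misses, 1 evictions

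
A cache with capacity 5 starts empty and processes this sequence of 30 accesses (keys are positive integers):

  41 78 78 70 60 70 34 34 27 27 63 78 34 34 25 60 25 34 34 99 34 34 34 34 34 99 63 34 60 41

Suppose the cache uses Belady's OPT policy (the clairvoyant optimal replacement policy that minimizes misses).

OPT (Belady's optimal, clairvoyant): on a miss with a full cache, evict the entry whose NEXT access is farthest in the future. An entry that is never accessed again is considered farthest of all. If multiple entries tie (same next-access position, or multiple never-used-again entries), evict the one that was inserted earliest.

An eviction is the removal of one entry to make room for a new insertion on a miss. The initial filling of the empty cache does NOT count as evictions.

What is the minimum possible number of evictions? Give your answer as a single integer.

OPT (Belady) simulation (capacity=5):
  1. access 41: MISS. Cache: [41]
  2. access 78: MISS. Cache: [41 78]
  3. access 78: HIT. Next use of 78: step 12. Cache: [41 78]
  4. access 70: MISS. Cache: [41 78 70]
  5. access 60: MISS. Cache: [41 78 70 60]
  6. access 70: HIT. Next use of 70: never. Cache: [41 78 70 60]
  7. access 34: MISS. Cache: [41 78 70 60 34]
  8. access 34: HIT. Next use of 34: step 13. Cache: [41 78 70 60 34]
  9. access 27: MISS, evict 70 (next use: never). Cache: [41 78 60 34 27]
  10. access 27: HIT. Next use of 27: never. Cache: [41 78 60 34 27]
  11. access 63: MISS, evict 27 (next use: never). Cache: [41 78 60 34 63]
  12. access 78: HIT. Next use of 78: never. Cache: [41 78 60 34 63]
  13. access 34: HIT. Next use of 34: step 14. Cache: [41 78 60 34 63]
  14. access 34: HIT. Next use of 34: step 18. Cache: [41 78 60 34 63]
  15. access 25: MISS, evict 78 (next use: never). Cache: [41 60 34 63 25]
  16. access 60: HIT. Next use of 60: step 29. Cache: [41 60 34 63 25]
  17. access 25: HIT. Next use of 25: never. Cache: [41 60 34 63 25]
  18. access 34: HIT. Next use of 34: step 19. Cache: [41 60 34 63 25]
  19. access 34: HIT. Next use of 34: step 21. Cache: [41 60 34 63 25]
  20. access 99: MISS, evict 25 (next use: never). Cache: [41 60 34 63 99]
  21. access 34: HIT. Next use of 34: step 22. Cache: [41 60 34 63 99]
  22. access 34: HIT. Next use of 34: step 23. Cache: [41 60 34 63 99]
  23. access 34: HIT. Next use of 34: step 24. Cache: [41 60 34 63 99]
  24. access 34: HIT. Next use of 34: step 25. Cache: [41 60 34 63 99]
  25. access 34: HIT. Next use of 34: step 28. Cache: [41 60 34 63 99]
  26. access 99: HIT. Next use of 99: never. Cache: [41 60 34 63 99]
  27. access 63: HIT. Next use of 63: never. Cache: [41 60 34 63 99]
  28. access 34: HIT. Next use of 34: never. Cache: [41 60 34 63 99]
  29. access 60: HIT. Next use of 60: never. Cache: [41 60 34 63 99]
  30. access 41: HIT. Next use of 41: never. Cache: [41 60 34 63 99]
Total: 21 hits, 9 misses, 4 evictions

Answer: 4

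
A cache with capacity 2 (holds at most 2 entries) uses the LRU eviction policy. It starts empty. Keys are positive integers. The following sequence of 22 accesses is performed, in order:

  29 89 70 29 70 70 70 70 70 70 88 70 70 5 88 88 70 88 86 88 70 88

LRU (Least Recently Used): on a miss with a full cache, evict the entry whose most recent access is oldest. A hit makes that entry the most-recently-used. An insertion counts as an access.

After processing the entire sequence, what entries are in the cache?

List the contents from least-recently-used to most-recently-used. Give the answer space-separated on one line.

Answer: 70 88

Derivation:
LRU simulation (capacity=2):
  1. access 29: MISS. Cache (LRU->MRU): [29]
  2. access 89: MISS. Cache (LRU->MRU): [29 89]
  3. access 70: MISS, evict 29. Cache (LRU->MRU): [89 70]
  4. access 29: MISS, evict 89. Cache (LRU->MRU): [70 29]
  5. access 70: HIT. Cache (LRU->MRU): [29 70]
  6. access 70: HIT. Cache (LRU->MRU): [29 70]
  7. access 70: HIT. Cache (LRU->MRU): [29 70]
  8. access 70: HIT. Cache (LRU->MRU): [29 70]
  9. access 70: HIT. Cache (LRU->MRU): [29 70]
  10. access 70: HIT. Cache (LRU->MRU): [29 70]
  11. access 88: MISS, evict 29. Cache (LRU->MRU): [70 88]
  12. access 70: HIT. Cache (LRU->MRU): [88 70]
  13. access 70: HIT. Cache (LRU->MRU): [88 70]
  14. access 5: MISS, evict 88. Cache (LRU->MRU): [70 5]
  15. access 88: MISS, evict 70. Cache (LRU->MRU): [5 88]
  16. access 88: HIT. Cache (LRU->MRU): [5 88]
  17. access 70: MISS, evict 5. Cache (LRU->MRU): [88 70]
  18. access 88: HIT. Cache (LRU->MRU): [70 88]
  19. access 86: MISS, evict 70. Cache (LRU->MRU): [88 86]
  20. access 88: HIT. Cache (LRU->MRU): [86 88]
  21. access 70: MISS, evict 86. Cache (LRU->MRU): [88 70]
  22. access 88: HIT. Cache (LRU->MRU): [70 88]
Total: 12 hits, 10 misses, 8 evictions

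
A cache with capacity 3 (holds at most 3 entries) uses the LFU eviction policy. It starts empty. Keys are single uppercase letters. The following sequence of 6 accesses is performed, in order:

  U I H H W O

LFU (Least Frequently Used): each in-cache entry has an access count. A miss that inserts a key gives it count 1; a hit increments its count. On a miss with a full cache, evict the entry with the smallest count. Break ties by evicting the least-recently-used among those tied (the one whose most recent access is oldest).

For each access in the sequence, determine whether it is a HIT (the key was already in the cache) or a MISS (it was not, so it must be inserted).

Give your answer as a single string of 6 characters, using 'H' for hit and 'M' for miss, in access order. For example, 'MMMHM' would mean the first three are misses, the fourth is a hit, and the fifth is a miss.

Answer: MMMHMM

Derivation:
LFU simulation (capacity=3):
  1. access U: MISS. Cache: [U(c=1)]
  2. access I: MISS. Cache: [U(c=1) I(c=1)]
  3. access H: MISS. Cache: [U(c=1) I(c=1) H(c=1)]
  4. access H: HIT, count now 2. Cache: [U(c=1) I(c=1) H(c=2)]
  5. access W: MISS, evict U(c=1). Cache: [I(c=1) W(c=1) H(c=2)]
  6. access O: MISS, evict I(c=1). Cache: [W(c=1) O(c=1) H(c=2)]
Total: 1 hits, 5 misses, 2 evictions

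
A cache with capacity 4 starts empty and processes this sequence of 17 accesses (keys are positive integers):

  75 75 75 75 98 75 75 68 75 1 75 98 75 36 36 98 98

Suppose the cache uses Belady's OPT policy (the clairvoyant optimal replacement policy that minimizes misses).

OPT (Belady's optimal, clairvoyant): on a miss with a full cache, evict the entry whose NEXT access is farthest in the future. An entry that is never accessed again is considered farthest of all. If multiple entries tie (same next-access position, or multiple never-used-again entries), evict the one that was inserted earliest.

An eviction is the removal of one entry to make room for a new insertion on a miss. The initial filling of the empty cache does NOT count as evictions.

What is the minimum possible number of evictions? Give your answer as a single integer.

Answer: 1

Derivation:
OPT (Belady) simulation (capacity=4):
  1. access 75: MISS. Cache: [75]
  2. access 75: HIT. Next use of 75: step 3. Cache: [75]
  3. access 75: HIT. Next use of 75: step 4. Cache: [75]
  4. access 75: HIT. Next use of 75: step 6. Cache: [75]
  5. access 98: MISS. Cache: [75 98]
  6. access 75: HIT. Next use of 75: step 7. Cache: [75 98]
  7. access 75: HIT. Next use of 75: step 9. Cache: [75 98]
  8. access 68: MISS. Cache: [75 98 68]
  9. access 75: HIT. Next use of 75: step 11. Cache: [75 98 68]
  10. access 1: MISS. Cache: [75 98 68 1]
  11. access 75: HIT. Next use of 75: step 13. Cache: [75 98 68 1]
  12. access 98: HIT. Next use of 98: step 16. Cache: [75 98 68 1]
  13. access 75: HIT. Next use of 75: never. Cache: [75 98 68 1]
  14. access 36: MISS, evict 75 (next use: never). Cache: [98 68 1 36]
  15. access 36: HIT. Next use of 36: never. Cache: [98 68 1 36]
  16. access 98: HIT. Next use of 98: step 17. Cache: [98 68 1 36]
  17. access 98: HIT. Next use of 98: never. Cache: [98 68 1 36]
Total: 12 hits, 5 misses, 1 evictions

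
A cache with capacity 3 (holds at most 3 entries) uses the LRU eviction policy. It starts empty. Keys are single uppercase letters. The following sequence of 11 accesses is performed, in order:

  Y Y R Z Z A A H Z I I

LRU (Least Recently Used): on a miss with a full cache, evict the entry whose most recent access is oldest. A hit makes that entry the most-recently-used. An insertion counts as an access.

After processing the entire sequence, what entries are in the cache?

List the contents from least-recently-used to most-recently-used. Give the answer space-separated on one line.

LRU simulation (capacity=3):
  1. access Y: MISS. Cache (LRU->MRU): [Y]
  2. access Y: HIT. Cache (LRU->MRU): [Y]
  3. access R: MISS. Cache (LRU->MRU): [Y R]
  4. access Z: MISS. Cache (LRU->MRU): [Y R Z]
  5. access Z: HIT. Cache (LRU->MRU): [Y R Z]
  6. access A: MISS, evict Y. Cache (LRU->MRU): [R Z A]
  7. access A: HIT. Cache (LRU->MRU): [R Z A]
  8. access H: MISS, evict R. Cache (LRU->MRU): [Z A H]
  9. access Z: HIT. Cache (LRU->MRU): [A H Z]
  10. access I: MISS, evict A. Cache (LRU->MRU): [H Z I]
  11. access I: HIT. Cache (LRU->MRU): [H Z I]
Total: 5 hits, 6 misses, 3 evictions

Answer: H Z I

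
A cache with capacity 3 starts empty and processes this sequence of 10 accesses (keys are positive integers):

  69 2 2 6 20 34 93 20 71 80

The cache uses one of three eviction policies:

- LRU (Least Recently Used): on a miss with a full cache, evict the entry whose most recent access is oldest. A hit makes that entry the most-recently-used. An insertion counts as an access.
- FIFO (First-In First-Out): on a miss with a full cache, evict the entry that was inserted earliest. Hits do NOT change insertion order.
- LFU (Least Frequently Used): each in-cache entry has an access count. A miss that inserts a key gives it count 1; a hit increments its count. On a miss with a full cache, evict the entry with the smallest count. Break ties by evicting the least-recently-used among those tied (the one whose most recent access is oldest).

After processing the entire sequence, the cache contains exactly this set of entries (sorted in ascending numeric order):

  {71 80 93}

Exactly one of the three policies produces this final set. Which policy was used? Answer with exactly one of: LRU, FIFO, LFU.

Simulating under each policy and comparing final sets:
  LRU: final set = {20 71 80} -> differs
  FIFO: final set = {71 80 93} -> MATCHES target
  LFU: final set = {2 71 80} -> differs
Only FIFO produces the target set.

Answer: FIFO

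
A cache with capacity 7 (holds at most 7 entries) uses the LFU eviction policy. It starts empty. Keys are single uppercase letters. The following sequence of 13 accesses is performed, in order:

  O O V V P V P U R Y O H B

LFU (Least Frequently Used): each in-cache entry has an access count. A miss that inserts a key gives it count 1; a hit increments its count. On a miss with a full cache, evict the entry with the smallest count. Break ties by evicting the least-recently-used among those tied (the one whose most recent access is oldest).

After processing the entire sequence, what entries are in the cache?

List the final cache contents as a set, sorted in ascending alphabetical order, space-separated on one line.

LFU simulation (capacity=7):
  1. access O: MISS. Cache: [O(c=1)]
  2. access O: HIT, count now 2. Cache: [O(c=2)]
  3. access V: MISS. Cache: [V(c=1) O(c=2)]
  4. access V: HIT, count now 2. Cache: [O(c=2) V(c=2)]
  5. access P: MISS. Cache: [P(c=1) O(c=2) V(c=2)]
  6. access V: HIT, count now 3. Cache: [P(c=1) O(c=2) V(c=3)]
  7. access P: HIT, count now 2. Cache: [O(c=2) P(c=2) V(c=3)]
  8. access U: MISS. Cache: [U(c=1) O(c=2) P(c=2) V(c=3)]
  9. access R: MISS. Cache: [U(c=1) R(c=1) O(c=2) P(c=2) V(c=3)]
  10. access Y: MISS. Cache: [U(c=1) R(c=1) Y(c=1) O(c=2) P(c=2) V(c=3)]
  11. access O: HIT, count now 3. Cache: [U(c=1) R(c=1) Y(c=1) P(c=2) V(c=3) O(c=3)]
  12. access H: MISS. Cache: [U(c=1) R(c=1) Y(c=1) H(c=1) P(c=2) V(c=3) O(c=3)]
  13. access B: MISS, evict U(c=1). Cache: [R(c=1) Y(c=1) H(c=1) B(c=1) P(c=2) V(c=3) O(c=3)]
Total: 5 hits, 8 misses, 1 evictions

Answer: B H O P R V Y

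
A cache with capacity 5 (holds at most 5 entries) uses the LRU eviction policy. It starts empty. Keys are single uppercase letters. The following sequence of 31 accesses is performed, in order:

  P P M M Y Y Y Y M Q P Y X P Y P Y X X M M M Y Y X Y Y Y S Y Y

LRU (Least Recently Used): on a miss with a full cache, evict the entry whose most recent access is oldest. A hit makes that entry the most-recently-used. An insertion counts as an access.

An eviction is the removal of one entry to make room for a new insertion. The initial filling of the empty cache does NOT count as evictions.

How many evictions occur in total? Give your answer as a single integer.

Answer: 1

Derivation:
LRU simulation (capacity=5):
  1. access P: MISS. Cache (LRU->MRU): [P]
  2. access P: HIT. Cache (LRU->MRU): [P]
  3. access M: MISS. Cache (LRU->MRU): [P M]
  4. access M: HIT. Cache (LRU->MRU): [P M]
  5. access Y: MISS. Cache (LRU->MRU): [P M Y]
  6. access Y: HIT. Cache (LRU->MRU): [P M Y]
  7. access Y: HIT. Cache (LRU->MRU): [P M Y]
  8. access Y: HIT. Cache (LRU->MRU): [P M Y]
  9. access M: HIT. Cache (LRU->MRU): [P Y M]
  10. access Q: MISS. Cache (LRU->MRU): [P Y M Q]
  11. access P: HIT. Cache (LRU->MRU): [Y M Q P]
  12. access Y: HIT. Cache (LRU->MRU): [M Q P Y]
  13. access X: MISS. Cache (LRU->MRU): [M Q P Y X]
  14. access P: HIT. Cache (LRU->MRU): [M Q Y X P]
  15. access Y: HIT. Cache (LRU->MRU): [M Q X P Y]
  16. access P: HIT. Cache (LRU->MRU): [M Q X Y P]
  17. access Y: HIT. Cache (LRU->MRU): [M Q X P Y]
  18. access X: HIT. Cache (LRU->MRU): [M Q P Y X]
  19. access X: HIT. Cache (LRU->MRU): [M Q P Y X]
  20. access M: HIT. Cache (LRU->MRU): [Q P Y X M]
  21. access M: HIT. Cache (LRU->MRU): [Q P Y X M]
  22. access M: HIT. Cache (LRU->MRU): [Q P Y X M]
  23. access Y: HIT. Cache (LRU->MRU): [Q P X M Y]
  24. access Y: HIT. Cache (LRU->MRU): [Q P X M Y]
  25. access X: HIT. Cache (LRU->MRU): [Q P M Y X]
  26. access Y: HIT. Cache (LRU->MRU): [Q P M X Y]
  27. access Y: HIT. Cache (LRU->MRU): [Q P M X Y]
  28. access Y: HIT. Cache (LRU->MRU): [Q P M X Y]
  29. access S: MISS, evict Q. Cache (LRU->MRU): [P M X Y S]
  30. access Y: HIT. Cache (LRU->MRU): [P M X S Y]
  31. access Y: HIT. Cache (LRU->MRU): [P M X S Y]
Total: 25 hits, 6 misses, 1 evictions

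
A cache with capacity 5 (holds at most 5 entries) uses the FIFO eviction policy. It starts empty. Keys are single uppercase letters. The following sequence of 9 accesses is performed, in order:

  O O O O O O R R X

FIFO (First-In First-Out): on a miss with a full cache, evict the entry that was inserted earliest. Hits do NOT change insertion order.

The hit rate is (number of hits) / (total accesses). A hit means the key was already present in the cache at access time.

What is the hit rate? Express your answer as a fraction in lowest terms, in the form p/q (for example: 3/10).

Answer: 2/3

Derivation:
FIFO simulation (capacity=5):
  1. access O: MISS. Cache (old->new): [O]
  2. access O: HIT. Cache (old->new): [O]
  3. access O: HIT. Cache (old->new): [O]
  4. access O: HIT. Cache (old->new): [O]
  5. access O: HIT. Cache (old->new): [O]
  6. access O: HIT. Cache (old->new): [O]
  7. access R: MISS. Cache (old->new): [O R]
  8. access R: HIT. Cache (old->new): [O R]
  9. access X: MISS. Cache (old->new): [O R X]
Total: 6 hits, 3 misses, 0 evictions

Hit rate = 6/9 = 2/3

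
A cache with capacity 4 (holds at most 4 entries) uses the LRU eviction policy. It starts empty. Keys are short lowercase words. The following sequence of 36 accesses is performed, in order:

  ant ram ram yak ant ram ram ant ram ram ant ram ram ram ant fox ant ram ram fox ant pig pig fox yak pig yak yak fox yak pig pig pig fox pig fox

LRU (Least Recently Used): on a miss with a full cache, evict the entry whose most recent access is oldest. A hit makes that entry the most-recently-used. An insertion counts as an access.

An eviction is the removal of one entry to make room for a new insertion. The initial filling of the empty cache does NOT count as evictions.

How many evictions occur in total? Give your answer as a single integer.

LRU simulation (capacity=4):
  1. access ant: MISS. Cache (LRU->MRU): [ant]
  2. access ram: MISS. Cache (LRU->MRU): [ant ram]
  3. access ram: HIT. Cache (LRU->MRU): [ant ram]
  4. access yak: MISS. Cache (LRU->MRU): [ant ram yak]
  5. access ant: HIT. Cache (LRU->MRU): [ram yak ant]
  6. access ram: HIT. Cache (LRU->MRU): [yak ant ram]
  7. access ram: HIT. Cache (LRU->MRU): [yak ant ram]
  8. access ant: HIT. Cache (LRU->MRU): [yak ram ant]
  9. access ram: HIT. Cache (LRU->MRU): [yak ant ram]
  10. access ram: HIT. Cache (LRU->MRU): [yak ant ram]
  11. access ant: HIT. Cache (LRU->MRU): [yak ram ant]
  12. access ram: HIT. Cache (LRU->MRU): [yak ant ram]
  13. access ram: HIT. Cache (LRU->MRU): [yak ant ram]
  14. access ram: HIT. Cache (LRU->MRU): [yak ant ram]
  15. access ant: HIT. Cache (LRU->MRU): [yak ram ant]
  16. access fox: MISS. Cache (LRU->MRU): [yak ram ant fox]
  17. access ant: HIT. Cache (LRU->MRU): [yak ram fox ant]
  18. access ram: HIT. Cache (LRU->MRU): [yak fox ant ram]
  19. access ram: HIT. Cache (LRU->MRU): [yak fox ant ram]
  20. access fox: HIT. Cache (LRU->MRU): [yak ant ram fox]
  21. access ant: HIT. Cache (LRU->MRU): [yak ram fox ant]
  22. access pig: MISS, evict yak. Cache (LRU->MRU): [ram fox ant pig]
  23. access pig: HIT. Cache (LRU->MRU): [ram fox ant pig]
  24. access fox: HIT. Cache (LRU->MRU): [ram ant pig fox]
  25. access yak: MISS, evict ram. Cache (LRU->MRU): [ant pig fox yak]
  26. access pig: HIT. Cache (LRU->MRU): [ant fox yak pig]
  27. access yak: HIT. Cache (LRU->MRU): [ant fox pig yak]
  28. access yak: HIT. Cache (LRU->MRU): [ant fox pig yak]
  29. access fox: HIT. Cache (LRU->MRU): [ant pig yak fox]
  30. access yak: HIT. Cache (LRU->MRU): [ant pig fox yak]
  31. access pig: HIT. Cache (LRU->MRU): [ant fox yak pig]
  32. access pig: HIT. Cache (LRU->MRU): [ant fox yak pig]
  33. access pig: HIT. Cache (LRU->MRU): [ant fox yak pig]
  34. access fox: HIT. Cache (LRU->MRU): [ant yak pig fox]
  35. access pig: HIT. Cache (LRU->MRU): [ant yak fox pig]
  36. access fox: HIT. Cache (LRU->MRU): [ant yak pig fox]
Total: 30 hits, 6 misses, 2 evictions

Answer: 2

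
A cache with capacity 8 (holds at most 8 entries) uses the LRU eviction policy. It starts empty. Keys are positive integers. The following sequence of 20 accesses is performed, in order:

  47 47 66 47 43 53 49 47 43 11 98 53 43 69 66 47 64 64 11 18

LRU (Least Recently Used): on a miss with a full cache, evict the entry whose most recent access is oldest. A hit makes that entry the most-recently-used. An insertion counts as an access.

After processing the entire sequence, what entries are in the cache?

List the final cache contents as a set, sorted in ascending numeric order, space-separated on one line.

LRU simulation (capacity=8):
  1. access 47: MISS. Cache (LRU->MRU): [47]
  2. access 47: HIT. Cache (LRU->MRU): [47]
  3. access 66: MISS. Cache (LRU->MRU): [47 66]
  4. access 47: HIT. Cache (LRU->MRU): [66 47]
  5. access 43: MISS. Cache (LRU->MRU): [66 47 43]
  6. access 53: MISS. Cache (LRU->MRU): [66 47 43 53]
  7. access 49: MISS. Cache (LRU->MRU): [66 47 43 53 49]
  8. access 47: HIT. Cache (LRU->MRU): [66 43 53 49 47]
  9. access 43: HIT. Cache (LRU->MRU): [66 53 49 47 43]
  10. access 11: MISS. Cache (LRU->MRU): [66 53 49 47 43 11]
  11. access 98: MISS. Cache (LRU->MRU): [66 53 49 47 43 11 98]
  12. access 53: HIT. Cache (LRU->MRU): [66 49 47 43 11 98 53]
  13. access 43: HIT. Cache (LRU->MRU): [66 49 47 11 98 53 43]
  14. access 69: MISS. Cache (LRU->MRU): [66 49 47 11 98 53 43 69]
  15. access 66: HIT. Cache (LRU->MRU): [49 47 11 98 53 43 69 66]
  16. access 47: HIT. Cache (LRU->MRU): [49 11 98 53 43 69 66 47]
  17. access 64: MISS, evict 49. Cache (LRU->MRU): [11 98 53 43 69 66 47 64]
  18. access 64: HIT. Cache (LRU->MRU): [11 98 53 43 69 66 47 64]
  19. access 11: HIT. Cache (LRU->MRU): [98 53 43 69 66 47 64 11]
  20. access 18: MISS, evict 98. Cache (LRU->MRU): [53 43 69 66 47 64 11 18]
Total: 10 hits, 10 misses, 2 evictions

Answer: 11 18 43 47 53 64 66 69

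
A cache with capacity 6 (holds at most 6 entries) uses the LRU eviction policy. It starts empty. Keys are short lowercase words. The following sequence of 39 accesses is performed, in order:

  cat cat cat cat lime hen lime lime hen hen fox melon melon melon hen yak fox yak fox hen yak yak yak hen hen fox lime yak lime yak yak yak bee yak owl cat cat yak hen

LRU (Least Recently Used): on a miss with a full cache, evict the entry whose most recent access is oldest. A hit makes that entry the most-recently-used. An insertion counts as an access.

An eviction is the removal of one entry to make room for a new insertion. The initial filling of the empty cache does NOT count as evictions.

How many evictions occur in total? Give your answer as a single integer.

LRU simulation (capacity=6):
  1. access cat: MISS. Cache (LRU->MRU): [cat]
  2. access cat: HIT. Cache (LRU->MRU): [cat]
  3. access cat: HIT. Cache (LRU->MRU): [cat]
  4. access cat: HIT. Cache (LRU->MRU): [cat]
  5. access lime: MISS. Cache (LRU->MRU): [cat lime]
  6. access hen: MISS. Cache (LRU->MRU): [cat lime hen]
  7. access lime: HIT. Cache (LRU->MRU): [cat hen lime]
  8. access lime: HIT. Cache (LRU->MRU): [cat hen lime]
  9. access hen: HIT. Cache (LRU->MRU): [cat lime hen]
  10. access hen: HIT. Cache (LRU->MRU): [cat lime hen]
  11. access fox: MISS. Cache (LRU->MRU): [cat lime hen fox]
  12. access melon: MISS. Cache (LRU->MRU): [cat lime hen fox melon]
  13. access melon: HIT. Cache (LRU->MRU): [cat lime hen fox melon]
  14. access melon: HIT. Cache (LRU->MRU): [cat lime hen fox melon]
  15. access hen: HIT. Cache (LRU->MRU): [cat lime fox melon hen]
  16. access yak: MISS. Cache (LRU->MRU): [cat lime fox melon hen yak]
  17. access fox: HIT. Cache (LRU->MRU): [cat lime melon hen yak fox]
  18. access yak: HIT. Cache (LRU->MRU): [cat lime melon hen fox yak]
  19. access fox: HIT. Cache (LRU->MRU): [cat lime melon hen yak fox]
  20. access hen: HIT. Cache (LRU->MRU): [cat lime melon yak fox hen]
  21. access yak: HIT. Cache (LRU->MRU): [cat lime melon fox hen yak]
  22. access yak: HIT. Cache (LRU->MRU): [cat lime melon fox hen yak]
  23. access yak: HIT. Cache (LRU->MRU): [cat lime melon fox hen yak]
  24. access hen: HIT. Cache (LRU->MRU): [cat lime melon fox yak hen]
  25. access hen: HIT. Cache (LRU->MRU): [cat lime melon fox yak hen]
  26. access fox: HIT. Cache (LRU->MRU): [cat lime melon yak hen fox]
  27. access lime: HIT. Cache (LRU->MRU): [cat melon yak hen fox lime]
  28. access yak: HIT. Cache (LRU->MRU): [cat melon hen fox lime yak]
  29. access lime: HIT. Cache (LRU->MRU): [cat melon hen fox yak lime]
  30. access yak: HIT. Cache (LRU->MRU): [cat melon hen fox lime yak]
  31. access yak: HIT. Cache (LRU->MRU): [cat melon hen fox lime yak]
  32. access yak: HIT. Cache (LRU->MRU): [cat melon hen fox lime yak]
  33. access bee: MISS, evict cat. Cache (LRU->MRU): [melon hen fox lime yak bee]
  34. access yak: HIT. Cache (LRU->MRU): [melon hen fox lime bee yak]
  35. access owl: MISS, evict melon. Cache (LRU->MRU): [hen fox lime bee yak owl]
  36. access cat: MISS, evict hen. Cache (LRU->MRU): [fox lime bee yak owl cat]
  37. access cat: HIT. Cache (LRU->MRU): [fox lime bee yak owl cat]
  38. access yak: HIT. Cache (LRU->MRU): [fox lime bee owl cat yak]
  39. access hen: MISS, evict fox. Cache (LRU->MRU): [lime bee owl cat yak hen]
Total: 29 hits, 10 misses, 4 evictions

Answer: 4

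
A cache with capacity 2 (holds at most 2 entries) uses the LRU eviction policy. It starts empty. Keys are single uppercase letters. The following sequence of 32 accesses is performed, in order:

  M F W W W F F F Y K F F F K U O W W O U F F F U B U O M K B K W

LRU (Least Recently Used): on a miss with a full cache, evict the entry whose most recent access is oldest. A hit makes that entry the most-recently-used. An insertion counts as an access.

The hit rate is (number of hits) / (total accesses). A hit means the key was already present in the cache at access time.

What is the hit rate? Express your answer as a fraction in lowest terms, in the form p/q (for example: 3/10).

Answer: 15/32

Derivation:
LRU simulation (capacity=2):
  1. access M: MISS. Cache (LRU->MRU): [M]
  2. access F: MISS. Cache (LRU->MRU): [M F]
  3. access W: MISS, evict M. Cache (LRU->MRU): [F W]
  4. access W: HIT. Cache (LRU->MRU): [F W]
  5. access W: HIT. Cache (LRU->MRU): [F W]
  6. access F: HIT. Cache (LRU->MRU): [W F]
  7. access F: HIT. Cache (LRU->MRU): [W F]
  8. access F: HIT. Cache (LRU->MRU): [W F]
  9. access Y: MISS, evict W. Cache (LRU->MRU): [F Y]
  10. access K: MISS, evict F. Cache (LRU->MRU): [Y K]
  11. access F: MISS, evict Y. Cache (LRU->MRU): [K F]
  12. access F: HIT. Cache (LRU->MRU): [K F]
  13. access F: HIT. Cache (LRU->MRU): [K F]
  14. access K: HIT. Cache (LRU->MRU): [F K]
  15. access U: MISS, evict F. Cache (LRU->MRU): [K U]
  16. access O: MISS, evict K. Cache (LRU->MRU): [U O]
  17. access W: MISS, evict U. Cache (LRU->MRU): [O W]
  18. access W: HIT. Cache (LRU->MRU): [O W]
  19. access O: HIT. Cache (LRU->MRU): [W O]
  20. access U: MISS, evict W. Cache (LRU->MRU): [O U]
  21. access F: MISS, evict O. Cache (LRU->MRU): [U F]
  22. access F: HIT. Cache (LRU->MRU): [U F]
  23. access F: HIT. Cache (LRU->MRU): [U F]
  24. access U: HIT. Cache (LRU->MRU): [F U]
  25. access B: MISS, evict F. Cache (LRU->MRU): [U B]
  26. access U: HIT. Cache (LRU->MRU): [B U]
  27. access O: MISS, evict B. Cache (LRU->MRU): [U O]
  28. access M: MISS, evict U. Cache (LRU->MRU): [O M]
  29. access K: MISS, evict O. Cache (LRU->MRU): [M K]
  30. access B: MISS, evict M. Cache (LRU->MRU): [K B]
  31. access K: HIT. Cache (LRU->MRU): [B K]
  32. access W: MISS, evict B. Cache (LRU->MRU): [K W]
Total: 15 hits, 17 misses, 15 evictions

Hit rate = 15/32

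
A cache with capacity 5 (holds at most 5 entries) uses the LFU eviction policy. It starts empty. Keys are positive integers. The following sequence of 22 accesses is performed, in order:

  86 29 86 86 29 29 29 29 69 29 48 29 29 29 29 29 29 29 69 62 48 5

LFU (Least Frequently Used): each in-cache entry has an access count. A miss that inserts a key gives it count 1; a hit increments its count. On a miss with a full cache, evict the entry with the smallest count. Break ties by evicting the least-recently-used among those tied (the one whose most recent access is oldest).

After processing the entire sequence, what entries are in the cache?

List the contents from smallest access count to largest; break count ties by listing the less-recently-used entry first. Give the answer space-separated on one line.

Answer: 5 69 48 86 29

Derivation:
LFU simulation (capacity=5):
  1. access 86: MISS. Cache: [86(c=1)]
  2. access 29: MISS. Cache: [86(c=1) 29(c=1)]
  3. access 86: HIT, count now 2. Cache: [29(c=1) 86(c=2)]
  4. access 86: HIT, count now 3. Cache: [29(c=1) 86(c=3)]
  5. access 29: HIT, count now 2. Cache: [29(c=2) 86(c=3)]
  6. access 29: HIT, count now 3. Cache: [86(c=3) 29(c=3)]
  7. access 29: HIT, count now 4. Cache: [86(c=3) 29(c=4)]
  8. access 29: HIT, count now 5. Cache: [86(c=3) 29(c=5)]
  9. access 69: MISS. Cache: [69(c=1) 86(c=3) 29(c=5)]
  10. access 29: HIT, count now 6. Cache: [69(c=1) 86(c=3) 29(c=6)]
  11. access 48: MISS. Cache: [69(c=1) 48(c=1) 86(c=3) 29(c=6)]
  12. access 29: HIT, count now 7. Cache: [69(c=1) 48(c=1) 86(c=3) 29(c=7)]
  13. access 29: HIT, count now 8. Cache: [69(c=1) 48(c=1) 86(c=3) 29(c=8)]
  14. access 29: HIT, count now 9. Cache: [69(c=1) 48(c=1) 86(c=3) 29(c=9)]
  15. access 29: HIT, count now 10. Cache: [69(c=1) 48(c=1) 86(c=3) 29(c=10)]
  16. access 29: HIT, count now 11. Cache: [69(c=1) 48(c=1) 86(c=3) 29(c=11)]
  17. access 29: HIT, count now 12. Cache: [69(c=1) 48(c=1) 86(c=3) 29(c=12)]
  18. access 29: HIT, count now 13. Cache: [69(c=1) 48(c=1) 86(c=3) 29(c=13)]
  19. access 69: HIT, count now 2. Cache: [48(c=1) 69(c=2) 86(c=3) 29(c=13)]
  20. access 62: MISS. Cache: [48(c=1) 62(c=1) 69(c=2) 86(c=3) 29(c=13)]
  21. access 48: HIT, count now 2. Cache: [62(c=1) 69(c=2) 48(c=2) 86(c=3) 29(c=13)]
  22. access 5: MISS, evict 62(c=1). Cache: [5(c=1) 69(c=2) 48(c=2) 86(c=3) 29(c=13)]
Total: 16 hits, 6 misses, 1 evictions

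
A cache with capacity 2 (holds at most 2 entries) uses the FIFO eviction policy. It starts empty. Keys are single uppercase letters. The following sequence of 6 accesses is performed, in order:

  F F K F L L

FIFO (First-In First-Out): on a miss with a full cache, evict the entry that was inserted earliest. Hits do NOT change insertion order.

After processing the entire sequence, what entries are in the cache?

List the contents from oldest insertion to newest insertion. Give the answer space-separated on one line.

Answer: K L

Derivation:
FIFO simulation (capacity=2):
  1. access F: MISS. Cache (old->new): [F]
  2. access F: HIT. Cache (old->new): [F]
  3. access K: MISS. Cache (old->new): [F K]
  4. access F: HIT. Cache (old->new): [F K]
  5. access L: MISS, evict F. Cache (old->new): [K L]
  6. access L: HIT. Cache (old->new): [K L]
Total: 3 hits, 3 misses, 1 evictions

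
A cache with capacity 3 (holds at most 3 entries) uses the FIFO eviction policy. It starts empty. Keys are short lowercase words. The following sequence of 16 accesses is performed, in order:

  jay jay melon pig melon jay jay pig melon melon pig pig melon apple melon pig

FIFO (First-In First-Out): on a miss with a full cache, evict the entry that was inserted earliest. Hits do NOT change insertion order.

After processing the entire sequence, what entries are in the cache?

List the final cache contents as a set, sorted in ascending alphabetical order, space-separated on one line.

Answer: apple melon pig

Derivation:
FIFO simulation (capacity=3):
  1. access jay: MISS. Cache (old->new): [jay]
  2. access jay: HIT. Cache (old->new): [jay]
  3. access melon: MISS. Cache (old->new): [jay melon]
  4. access pig: MISS. Cache (old->new): [jay melon pig]
  5. access melon: HIT. Cache (old->new): [jay melon pig]
  6. access jay: HIT. Cache (old->new): [jay melon pig]
  7. access jay: HIT. Cache (old->new): [jay melon pig]
  8. access pig: HIT. Cache (old->new): [jay melon pig]
  9. access melon: HIT. Cache (old->new): [jay melon pig]
  10. access melon: HIT. Cache (old->new): [jay melon pig]
  11. access pig: HIT. Cache (old->new): [jay melon pig]
  12. access pig: HIT. Cache (old->new): [jay melon pig]
  13. access melon: HIT. Cache (old->new): [jay melon pig]
  14. access apple: MISS, evict jay. Cache (old->new): [melon pig apple]
  15. access melon: HIT. Cache (old->new): [melon pig apple]
  16. access pig: HIT. Cache (old->new): [melon pig apple]
Total: 12 hits, 4 misses, 1 evictions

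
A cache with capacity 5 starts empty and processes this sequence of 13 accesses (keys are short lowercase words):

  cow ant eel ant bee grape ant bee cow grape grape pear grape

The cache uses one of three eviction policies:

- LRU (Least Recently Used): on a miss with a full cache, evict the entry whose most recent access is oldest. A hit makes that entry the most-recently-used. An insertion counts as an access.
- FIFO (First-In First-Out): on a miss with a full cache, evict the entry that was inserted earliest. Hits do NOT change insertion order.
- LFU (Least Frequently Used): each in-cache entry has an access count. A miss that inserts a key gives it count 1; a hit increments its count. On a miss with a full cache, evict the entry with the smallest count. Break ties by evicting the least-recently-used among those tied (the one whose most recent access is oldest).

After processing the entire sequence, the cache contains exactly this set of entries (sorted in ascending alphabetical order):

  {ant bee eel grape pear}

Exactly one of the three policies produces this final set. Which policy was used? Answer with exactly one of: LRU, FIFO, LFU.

Simulating under each policy and comparing final sets:
  LRU: final set = {ant bee cow grape pear} -> differs
  FIFO: final set = {ant bee eel grape pear} -> MATCHES target
  LFU: final set = {ant bee cow grape pear} -> differs
Only FIFO produces the target set.

Answer: FIFO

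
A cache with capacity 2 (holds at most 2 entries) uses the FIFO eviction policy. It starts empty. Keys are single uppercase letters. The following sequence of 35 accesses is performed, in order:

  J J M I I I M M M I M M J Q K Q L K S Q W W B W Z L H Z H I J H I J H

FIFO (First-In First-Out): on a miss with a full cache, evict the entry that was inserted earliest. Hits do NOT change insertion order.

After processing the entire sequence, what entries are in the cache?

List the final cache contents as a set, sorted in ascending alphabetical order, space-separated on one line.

Answer: H J

Derivation:
FIFO simulation (capacity=2):
  1. access J: MISS. Cache (old->new): [J]
  2. access J: HIT. Cache (old->new): [J]
  3. access M: MISS. Cache (old->new): [J M]
  4. access I: MISS, evict J. Cache (old->new): [M I]
  5. access I: HIT. Cache (old->new): [M I]
  6. access I: HIT. Cache (old->new): [M I]
  7. access M: HIT. Cache (old->new): [M I]
  8. access M: HIT. Cache (old->new): [M I]
  9. access M: HIT. Cache (old->new): [M I]
  10. access I: HIT. Cache (old->new): [M I]
  11. access M: HIT. Cache (old->new): [M I]
  12. access M: HIT. Cache (old->new): [M I]
  13. access J: MISS, evict M. Cache (old->new): [I J]
  14. access Q: MISS, evict I. Cache (old->new): [J Q]
  15. access K: MISS, evict J. Cache (old->new): [Q K]
  16. access Q: HIT. Cache (old->new): [Q K]
  17. access L: MISS, evict Q. Cache (old->new): [K L]
  18. access K: HIT. Cache (old->new): [K L]
  19. access S: MISS, evict K. Cache (old->new): [L S]
  20. access Q: MISS, evict L. Cache (old->new): [S Q]
  21. access W: MISS, evict S. Cache (old->new): [Q W]
  22. access W: HIT. Cache (old->new): [Q W]
  23. access B: MISS, evict Q. Cache (old->new): [W B]
  24. access W: HIT. Cache (old->new): [W B]
  25. access Z: MISS, evict W. Cache (old->new): [B Z]
  26. access L: MISS, evict B. Cache (old->new): [Z L]
  27. access H: MISS, evict Z. Cache (old->new): [L H]
  28. access Z: MISS, evict L. Cache (old->new): [H Z]
  29. access H: HIT. Cache (old->new): [H Z]
  30. access I: MISS, evict H. Cache (old->new): [Z I]
  31. access J: MISS, evict Z. Cache (old->new): [I J]
  32. access H: MISS, evict I. Cache (old->new): [J H]
  33. access I: MISS, evict J. Cache (old->new): [H I]
  34. access J: MISS, evict H. Cache (old->new): [I J]
  35. access H: MISS, evict I. Cache (old->new): [J H]
Total: 14 hits, 21 misses, 19 evictions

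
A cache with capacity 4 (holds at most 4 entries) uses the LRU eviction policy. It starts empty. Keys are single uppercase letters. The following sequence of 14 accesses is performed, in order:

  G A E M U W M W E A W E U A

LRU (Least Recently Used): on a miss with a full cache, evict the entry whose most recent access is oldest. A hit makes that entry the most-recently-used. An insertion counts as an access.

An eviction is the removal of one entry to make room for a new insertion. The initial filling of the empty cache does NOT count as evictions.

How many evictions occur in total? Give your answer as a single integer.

Answer: 4

Derivation:
LRU simulation (capacity=4):
  1. access G: MISS. Cache (LRU->MRU): [G]
  2. access A: MISS. Cache (LRU->MRU): [G A]
  3. access E: MISS. Cache (LRU->MRU): [G A E]
  4. access M: MISS. Cache (LRU->MRU): [G A E M]
  5. access U: MISS, evict G. Cache (LRU->MRU): [A E M U]
  6. access W: MISS, evict A. Cache (LRU->MRU): [E M U W]
  7. access M: HIT. Cache (LRU->MRU): [E U W M]
  8. access W: HIT. Cache (LRU->MRU): [E U M W]
  9. access E: HIT. Cache (LRU->MRU): [U M W E]
  10. access A: MISS, evict U. Cache (LRU->MRU): [M W E A]
  11. access W: HIT. Cache (LRU->MRU): [M E A W]
  12. access E: HIT. Cache (LRU->MRU): [M A W E]
  13. access U: MISS, evict M. Cache (LRU->MRU): [A W E U]
  14. access A: HIT. Cache (LRU->MRU): [W E U A]
Total: 6 hits, 8 misses, 4 evictions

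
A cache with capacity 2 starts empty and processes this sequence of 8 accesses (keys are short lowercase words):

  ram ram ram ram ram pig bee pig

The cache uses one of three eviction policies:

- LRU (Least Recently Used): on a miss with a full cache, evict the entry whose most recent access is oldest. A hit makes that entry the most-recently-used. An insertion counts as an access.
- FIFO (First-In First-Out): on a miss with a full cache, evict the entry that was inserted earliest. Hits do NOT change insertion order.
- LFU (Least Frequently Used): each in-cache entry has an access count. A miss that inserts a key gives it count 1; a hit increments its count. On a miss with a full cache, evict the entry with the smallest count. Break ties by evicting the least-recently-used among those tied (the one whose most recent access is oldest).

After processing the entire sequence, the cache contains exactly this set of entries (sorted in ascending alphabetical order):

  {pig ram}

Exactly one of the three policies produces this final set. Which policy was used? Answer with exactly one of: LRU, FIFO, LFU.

Simulating under each policy and comparing final sets:
  LRU: final set = {bee pig} -> differs
  FIFO: final set = {bee pig} -> differs
  LFU: final set = {pig ram} -> MATCHES target
Only LFU produces the target set.

Answer: LFU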